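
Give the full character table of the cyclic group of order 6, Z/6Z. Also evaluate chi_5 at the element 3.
Character table of Z/6Z (irreps indexed chi_0,...,chi_5 with chi_k(m) = zeta_6^(k*m), zeta_6 = exp(2*pi*i/6)):
  irrep \ class  {0} (size 1)  {1} (size 1)    {2} (size 1)    {3} (size 1)  {4} (size 1)    {5} (size 1)  
  chi_0          1             1               1               1             1               1             
  chi_1          1             exp(I*pi/3)     exp(2*I*pi/3)   -1            exp(-2*I*pi/3)  exp(-I*pi/3)  
  chi_2          1             exp(2*I*pi/3)   exp(-2*I*pi/3)  1             exp(2*I*pi/3)   exp(-2*I*pi/3)
  chi_3          1             -1              1               -1            1               -1            
  chi_4          1             exp(-2*I*pi/3)  exp(2*I*pi/3)   1             exp(-2*I*pi/3)  exp(2*I*pi/3) 
  chi_5          1             exp(-I*pi/3)    exp(-2*I*pi/3)  -1            exp(2*I*pi/3)   exp(I*pi/3)   

Spot check: chi_5(3) = zeta_6^(5*3) = zeta_6^15 = -1.

Why: Z/6Z is abelian, so all 6 irreducible complex representations are 1-dimensional. They are given by chi_k(m) = zeta_6^(k*m) for k = 0,...,5. Row orthogonality: sum_m chi_k(m) conj(chi_l(m)) = 6 * [k = l].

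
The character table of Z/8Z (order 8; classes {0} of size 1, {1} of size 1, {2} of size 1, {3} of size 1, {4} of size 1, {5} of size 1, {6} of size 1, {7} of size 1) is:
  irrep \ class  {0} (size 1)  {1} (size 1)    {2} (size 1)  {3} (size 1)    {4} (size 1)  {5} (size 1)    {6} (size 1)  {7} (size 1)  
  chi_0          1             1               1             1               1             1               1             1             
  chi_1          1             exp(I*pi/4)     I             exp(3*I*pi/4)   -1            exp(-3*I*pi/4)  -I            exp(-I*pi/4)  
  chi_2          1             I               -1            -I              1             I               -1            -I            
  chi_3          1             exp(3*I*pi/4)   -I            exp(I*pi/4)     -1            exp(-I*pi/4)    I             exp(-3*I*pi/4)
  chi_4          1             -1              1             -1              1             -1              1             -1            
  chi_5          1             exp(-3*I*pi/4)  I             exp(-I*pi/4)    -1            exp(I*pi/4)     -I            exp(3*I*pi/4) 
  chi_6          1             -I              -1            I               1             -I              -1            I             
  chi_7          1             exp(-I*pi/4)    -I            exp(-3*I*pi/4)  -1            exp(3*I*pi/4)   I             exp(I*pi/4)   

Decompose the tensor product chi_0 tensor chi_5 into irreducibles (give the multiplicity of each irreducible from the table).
chi_0 tensor chi_5 = chi_5 (all other irreducibles have multiplicity 0).

Justification: The character of a tensor product is the pointwise product (chi_0 * chi_5)(C) = chi_0(C) * chi_5(C):
  {0}: (1)*(1), {1}: (1)*(exp(-3*I*pi/4)), {2}: (1)*(I), {3}: (1)*(exp(-I*pi/4)), {4}: (1)*(-1), {5}: (1)*(exp(I*pi/4)), {6}: (1)*(-I), {7}: (1)*(exp(3*I*pi/4))
so (chi_0 * chi_5) takes values
  {0} -> 1, {1} -> exp(-3*I*pi/4), {2} -> I, {3} -> exp(-I*pi/4), {4} -> -1, {5} -> exp(I*pi/4), {6} -> -I, {7} -> exp(3*I*pi/4).
Now take the inner product of this character with each irreducible chi from the table, <chi_0*chi_5, chi> = (1/8) sum_C |C| (chi_0*chi_5)(C) conj(chi(C)):
  <chi_0*chi_5, chi_0> = (1/8)[1*(1)*conj(1) + 1*(exp(-3*I*pi/4))*conj(1) + 1*(I)*conj(1) + 1*(exp(-I*pi/4))*conj(1) + 1*(-1)*conj(1) + 1*(exp(I*pi/4))*conj(1) + 1*(-I)*conj(1) + 1*(exp(3*I*pi/4))*conj(1)]
      = (1/8)[(1) + (exp(-3*I*pi/4)) + (I) + (exp(-I*pi/4)) + (-1) + (exp(I*pi/4)) + (-I) + (exp(3*I*pi/4))] = 0/8 = 0
  <chi_0*chi_5, chi_1> = (1/8)[1*(1)*conj(1) + 1*(exp(-3*I*pi/4))*conj(exp(I*pi/4)) + 1*(I)*conj(I) + 1*(exp(-I*pi/4))*conj(exp(3*I*pi/4)) + 1*(-1)*conj(-1) + 1*(exp(I*pi/4))*conj(exp(-3*I*pi/4)) + 1*(-I)*conj(-I) + 1*(exp(3*I*pi/4))*conj(exp(-I*pi/4))]
      = (1/8)[(1) + (-1) + (1) + (-1) + (1) + (-1) + (1) + (-1)] = 0/8 = 0
  <chi_0*chi_5, chi_2> = (1/8)[1*(1)*conj(1) + 1*(exp(-3*I*pi/4))*conj(I) + 1*(I)*conj(-1) + 1*(exp(-I*pi/4))*conj(-I) + 1*(-1)*conj(1) + 1*(exp(I*pi/4))*conj(I) + 1*(-I)*conj(-1) + 1*(exp(3*I*pi/4))*conj(-I)]
      = (1/8)[(1) + (-exp(-I*pi/4)) + (-I) + (exp(I*pi/4)) + (-1) + (-exp(3*I*pi/4)) + (I) + (exp(-3*I*pi/4))] = 0/8 = 0
  <chi_0*chi_5, chi_3> = (1/8)[1*(1)*conj(1) + 1*(exp(-3*I*pi/4))*conj(exp(3*I*pi/4)) + 1*(I)*conj(-I) + 1*(exp(-I*pi/4))*conj(exp(I*pi/4)) + 1*(-1)*conj(-1) + 1*(exp(I*pi/4))*conj(exp(-I*pi/4)) + 1*(-I)*conj(I) + 1*(exp(3*I*pi/4))*conj(exp(-3*I*pi/4))]
      = (1/8)[(1) + (I) + (-1) + (-I) + (1) + (I) + (-1) + (-I)] = 0/8 = 0
  <chi_0*chi_5, chi_4> = (1/8)[1*(1)*conj(1) + 1*(exp(-3*I*pi/4))*conj(-1) + 1*(I)*conj(1) + 1*(exp(-I*pi/4))*conj(-1) + 1*(-1)*conj(1) + 1*(exp(I*pi/4))*conj(-1) + 1*(-I)*conj(1) + 1*(exp(3*I*pi/4))*conj(-1)]
      = (1/8)[(1) + (-exp(-3*I*pi/4)) + (I) + (-exp(-I*pi/4)) + (-1) + (-exp(I*pi/4)) + (-I) + (-exp(3*I*pi/4))] = 0/8 = 0
  <chi_0*chi_5, chi_5> = (1/8)[1*(1)*conj(1) + 1*(exp(-3*I*pi/4))*conj(exp(-3*I*pi/4)) + 1*(I)*conj(I) + 1*(exp(-I*pi/4))*conj(exp(-I*pi/4)) + 1*(-1)*conj(-1) + 1*(exp(I*pi/4))*conj(exp(I*pi/4)) + 1*(-I)*conj(-I) + 1*(exp(3*I*pi/4))*conj(exp(3*I*pi/4))]
      = (1/8)[(1) + (1) + (1) + (1) + (1) + (1) + (1) + (1)] = 8/8 = 1
  <chi_0*chi_5, chi_6> = (1/8)[1*(1)*conj(1) + 1*(exp(-3*I*pi/4))*conj(-I) + 1*(I)*conj(-1) + 1*(exp(-I*pi/4))*conj(I) + 1*(-1)*conj(1) + 1*(exp(I*pi/4))*conj(-I) + 1*(-I)*conj(-1) + 1*(exp(3*I*pi/4))*conj(I)]
      = (1/8)[(1) + (exp(-I*pi/4)) + (-I) + (-exp(I*pi/4)) + (-1) + (exp(3*I*pi/4)) + (I) + (-exp(-3*I*pi/4))] = 0/8 = 0
  <chi_0*chi_5, chi_7> = (1/8)[1*(1)*conj(1) + 1*(exp(-3*I*pi/4))*conj(exp(-I*pi/4)) + 1*(I)*conj(-I) + 1*(exp(-I*pi/4))*conj(exp(-3*I*pi/4)) + 1*(-1)*conj(-1) + 1*(exp(I*pi/4))*conj(exp(3*I*pi/4)) + 1*(-I)*conj(I) + 1*(exp(3*I*pi/4))*conj(exp(I*pi/4))]
      = (1/8)[(1) + (-I) + (-1) + (I) + (1) + (-I) + (-1) + (I)] = 0/8 = 0
(Exp terms are combined using exp(i*s)*conj(exp(i*t)) = exp(i*(s-t)), and sums of them are collapsed using the identity that for every m > 1 the m distinct m-th roots of unity sum to 0, e.g. 1 + exp(2*I*pi/3) + exp(-2*I*pi/3) = 0.)
Hence the multiplicities are chi_5: 1. Dimension check: dim(chi_0)*dim(chi_5) = 1*1 = 1 and sum (mult * dim) = 1*1 = 1.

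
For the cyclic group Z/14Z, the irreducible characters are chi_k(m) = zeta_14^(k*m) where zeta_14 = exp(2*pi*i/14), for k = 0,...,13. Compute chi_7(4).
chi_7(4) = zeta_14^28 = 1

Details: chi_7(4) = zeta_14^(7*4) = zeta_14^28. Since zeta_14^14 = 1, this equals zeta_14^0 = exp(2*pi*i*0/14) = 1.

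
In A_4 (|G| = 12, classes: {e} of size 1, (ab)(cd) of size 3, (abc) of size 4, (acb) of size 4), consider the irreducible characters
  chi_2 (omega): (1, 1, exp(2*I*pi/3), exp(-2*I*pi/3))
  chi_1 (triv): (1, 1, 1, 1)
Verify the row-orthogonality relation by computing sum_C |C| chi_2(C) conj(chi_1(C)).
Sum = 0; so <chi_2, chi_1> = 0 (distinct irreducibles are orthogonal).

Reasoning: Compute term by term over conjugacy classes (|C| * chi_2(C) * conj(chi_1(C))):
  1*(1)*conj(1) + 3*(1)*conj(1) + 4*(exp(2*I*pi/3))*conj(1) + 4*(exp(-2*I*pi/3))*conj(1)
  = (1) + (3) + (4*exp(2*I*pi/3)) + (4*exp(-2*I*pi/3))
  = 0.
(Exp terms are combined using exp(i*s)*conj(exp(i*t)) = exp(i*(s-t)), and sums of them are collapsed using the identity that for every m > 1 the m distinct m-th roots of unity sum to 0, e.g. 1 + exp(2*I*pi/3) + exp(-2*I*pi/3) = 0.)
Dividing by |G| = 12 gives 0/12 = 0, matching the row-orthogonality relation <chi_2, chi_1> = [chi_2 = chi_1].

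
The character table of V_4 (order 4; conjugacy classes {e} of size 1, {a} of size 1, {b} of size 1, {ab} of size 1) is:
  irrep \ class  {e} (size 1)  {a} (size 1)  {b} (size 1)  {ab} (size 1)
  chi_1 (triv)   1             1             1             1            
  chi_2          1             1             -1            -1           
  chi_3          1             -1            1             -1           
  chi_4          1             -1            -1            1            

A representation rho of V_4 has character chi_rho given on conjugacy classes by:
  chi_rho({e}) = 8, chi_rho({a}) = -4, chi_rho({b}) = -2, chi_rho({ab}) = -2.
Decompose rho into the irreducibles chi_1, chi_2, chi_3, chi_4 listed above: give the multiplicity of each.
Multiplicities: chi_1: 0, chi_2: 2, chi_3: 3, chi_4: 3.

Working: Use <chi_rho, chi> = (1/|G|) sum_C |C| * chi_rho(C) * conj(chi(C)) with |G| = 4 for each irreducible chi in the table:
  <chi_rho, chi_1> = (1/4)[1*(8)*conj(1) + 1*(-4)*conj(1) + 1*(-2)*conj(1) + 1*(-2)*conj(1)]
      = (1/4)[(8) + (-4) + (-2) + (-2)] = 0/4 = 0
  <chi_rho, chi_2> = (1/4)[1*(8)*conj(1) + 1*(-4)*conj(1) + 1*(-2)*conj(-1) + 1*(-2)*conj(-1)]
      = (1/4)[(8) + (-4) + (2) + (2)] = 8/4 = 2
  <chi_rho, chi_3> = (1/4)[1*(8)*conj(1) + 1*(-4)*conj(-1) + 1*(-2)*conj(1) + 1*(-2)*conj(-1)]
      = (1/4)[(8) + (4) + (-2) + (2)] = 12/4 = 3
  <chi_rho, chi_4> = (1/4)[1*(8)*conj(1) + 1*(-4)*conj(-1) + 1*(-2)*conj(-1) + 1*(-2)*conj(1)]
      = (1/4)[(8) + (4) + (2) + (-2)] = 12/4 = 3
Dimension check: dim(rho) = sum (mult * dim) = 0*1 + 2*1 + 3*1 + 3*1 = 8 = chi_rho(e) = 8.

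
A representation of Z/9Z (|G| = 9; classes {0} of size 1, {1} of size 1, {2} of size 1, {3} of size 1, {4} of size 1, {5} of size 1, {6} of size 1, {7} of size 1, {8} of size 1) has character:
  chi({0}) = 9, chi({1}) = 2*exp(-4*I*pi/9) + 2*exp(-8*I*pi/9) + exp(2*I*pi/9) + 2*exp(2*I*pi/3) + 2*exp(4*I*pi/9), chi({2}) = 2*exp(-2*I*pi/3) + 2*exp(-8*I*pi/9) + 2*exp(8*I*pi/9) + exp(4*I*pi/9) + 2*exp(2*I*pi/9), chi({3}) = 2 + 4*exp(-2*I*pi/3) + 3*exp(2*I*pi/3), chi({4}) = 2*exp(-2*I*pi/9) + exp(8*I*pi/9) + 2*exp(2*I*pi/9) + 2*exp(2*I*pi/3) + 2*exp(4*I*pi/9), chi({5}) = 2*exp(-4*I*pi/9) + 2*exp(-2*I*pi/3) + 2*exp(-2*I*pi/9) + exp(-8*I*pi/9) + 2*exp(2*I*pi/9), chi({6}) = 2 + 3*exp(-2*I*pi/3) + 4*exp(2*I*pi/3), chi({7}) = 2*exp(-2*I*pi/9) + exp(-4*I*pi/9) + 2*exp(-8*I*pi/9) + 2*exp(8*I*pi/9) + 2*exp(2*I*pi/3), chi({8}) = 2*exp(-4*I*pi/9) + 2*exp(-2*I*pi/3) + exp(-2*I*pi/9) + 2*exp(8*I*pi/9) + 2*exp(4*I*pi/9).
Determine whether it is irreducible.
Not irreducible (reducible): <chi, chi> = 17 > 1.

Explanation: <chi, chi> = (1/|G|) sum_C |C| * |chi(C)|^2 = (1/9)[1*|9|^2 + 1*|2*exp(-4*I*pi/9) + 2*exp(-8*I*pi/9) + exp(2*I*pi/9) + 2*exp(2*I*pi/3) + 2*exp(4*I*pi/9)|^2 + 1*|2*exp(-2*I*pi/3) + 2*exp(-8*I*pi/9) + 2*exp(8*I*pi/9) + exp(4*I*pi/9) + 2*exp(2*I*pi/9)|^2 + 1*|2 + 4*exp(-2*I*pi/3) + 3*exp(2*I*pi/3)|^2 + 1*|2*exp(-2*I*pi/9) + exp(8*I*pi/9) + 2*exp(2*I*pi/9) + 2*exp(2*I*pi/3) + 2*exp(4*I*pi/9)|^2 + 1*|2*exp(-4*I*pi/9) + 2*exp(-2*I*pi/3) + 2*exp(-2*I*pi/9) + exp(-8*I*pi/9) + 2*exp(2*I*pi/9)|^2 + 1*|2 + 3*exp(-2*I*pi/3) + 4*exp(2*I*pi/3)|^2 + 1*|2*exp(-2*I*pi/9) + exp(-4*I*pi/9) + 2*exp(-8*I*pi/9) + 2*exp(8*I*pi/9) + 2*exp(2*I*pi/3)|^2 + 1*|2*exp(-4*I*pi/9) + 2*exp(-2*I*pi/3) + exp(-2*I*pi/9) + 2*exp(8*I*pi/9) + 2*exp(4*I*pi/9)|^2]
  = (1/9)[(81) + (17 + 10*exp(-4*I*pi/9) + 6*exp(-2*I*pi/3) + 6*exp(-2*I*pi/9) + 10*exp(-8*I*pi/9) + 10*exp(8*I*pi/9) + 6*exp(2*I*pi/9) + 6*exp(2*I*pi/3) + 10*exp(4*I*pi/9)) + (17 + 10*exp(-2*I*pi/9) + 6*exp(-4*I*pi/9) + 6*exp(-2*I*pi/3) + 10*exp(-8*I*pi/9) + 10*exp(8*I*pi/9) + 6*exp(2*I*pi/3) + 6*exp(4*I*pi/9) + 10*exp(2*I*pi/9)) + (3) + (17 + 10*exp(-4*I*pi/9) + 10*exp(-2*I*pi/9) + 6*exp(-2*I*pi/3) + 6*exp(-8*I*pi/9) + 6*exp(8*I*pi/9) + 6*exp(2*I*pi/3) + 10*exp(2*I*pi/9) + 10*exp(4*I*pi/9)) + (17 + 10*exp(-4*I*pi/9) + 10*exp(-2*I*pi/9) + 6*exp(-2*I*pi/3) + 6*exp(-8*I*pi/9) + 6*exp(8*I*pi/9) + 6*exp(2*I*pi/3) + 10*exp(2*I*pi/9) + 10*exp(4*I*pi/9)) + (3) + (17 + 10*exp(-2*I*pi/9) + 6*exp(-4*I*pi/9) + 6*exp(-2*I*pi/3) + 10*exp(-8*I*pi/9) + 10*exp(8*I*pi/9) + 6*exp(2*I*pi/3) + 6*exp(4*I*pi/9) + 10*exp(2*I*pi/9)) + (17 + 10*exp(-4*I*pi/9) + 6*exp(-2*I*pi/3) + 6*exp(-2*I*pi/9) + 10*exp(-8*I*pi/9) + 10*exp(8*I*pi/9) + 6*exp(2*I*pi/9) + 6*exp(2*I*pi/3) + 10*exp(4*I*pi/9))] = 153/9 = 17.
(Exp terms are combined using exp(i*s)*conj(exp(i*t)) = exp(i*(s-t)), and sums of them are collapsed using the identity that for every m > 1 the m distinct m-th roots of unity sum to 0, e.g. 1 + exp(2*I*pi/3) + exp(-2*I*pi/3) = 0.)
A character is irreducible iff <chi, chi> = 1, so this representation is reducible.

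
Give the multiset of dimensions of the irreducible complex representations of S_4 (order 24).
Dimensions: 1, 1, 2, 3, 3

Justification: There are 5 irreducibles (= number of conjugacy classes). Their dimensions d_i satisfy sum d_i^2 = |G| = 24: 1 + 1 + 4 + 9 + 9 = 24.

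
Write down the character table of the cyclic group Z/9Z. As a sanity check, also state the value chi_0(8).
Character table of Z/9Z (irreps indexed chi_0,...,chi_8 with chi_k(m) = zeta_9^(k*m), zeta_9 = exp(2*pi*i/9)):
  irrep \ class  {0} (size 1)  {1} (size 1)    {2} (size 1)    {3} (size 1)    {4} (size 1)    {5} (size 1)    {6} (size 1)    {7} (size 1)    {8} (size 1)  
  chi_0          1             1               1               1               1               1               1               1               1             
  chi_1          1             exp(2*I*pi/9)   exp(4*I*pi/9)   exp(2*I*pi/3)   exp(8*I*pi/9)   exp(-8*I*pi/9)  exp(-2*I*pi/3)  exp(-4*I*pi/9)  exp(-2*I*pi/9)
  chi_2          1             exp(4*I*pi/9)   exp(8*I*pi/9)   exp(-2*I*pi/3)  exp(-2*I*pi/9)  exp(2*I*pi/9)   exp(2*I*pi/3)   exp(-8*I*pi/9)  exp(-4*I*pi/9)
  chi_3          1             exp(2*I*pi/3)   exp(-2*I*pi/3)  1               exp(2*I*pi/3)   exp(-2*I*pi/3)  1               exp(2*I*pi/3)   exp(-2*I*pi/3)
  chi_4          1             exp(8*I*pi/9)   exp(-2*I*pi/9)  exp(2*I*pi/3)   exp(-4*I*pi/9)  exp(4*I*pi/9)   exp(-2*I*pi/3)  exp(2*I*pi/9)   exp(-8*I*pi/9)
  chi_5          1             exp(-8*I*pi/9)  exp(2*I*pi/9)   exp(-2*I*pi/3)  exp(4*I*pi/9)   exp(-4*I*pi/9)  exp(2*I*pi/3)   exp(-2*I*pi/9)  exp(8*I*pi/9) 
  chi_6          1             exp(-2*I*pi/3)  exp(2*I*pi/3)   1               exp(-2*I*pi/3)  exp(2*I*pi/3)   1               exp(-2*I*pi/3)  exp(2*I*pi/3) 
  chi_7          1             exp(-4*I*pi/9)  exp(-8*I*pi/9)  exp(2*I*pi/3)   exp(2*I*pi/9)   exp(-2*I*pi/9)  exp(-2*I*pi/3)  exp(8*I*pi/9)   exp(4*I*pi/9) 
  chi_8          1             exp(-2*I*pi/9)  exp(-4*I*pi/9)  exp(-2*I*pi/3)  exp(-8*I*pi/9)  exp(8*I*pi/9)   exp(2*I*pi/3)   exp(4*I*pi/9)   exp(2*I*pi/9) 

Spot check: chi_0(8) = zeta_9^(0*8) = zeta_9^0 = 1.

Why: Z/9Z is abelian, so all 9 irreducible complex representations are 1-dimensional. They are given by chi_k(m) = zeta_9^(k*m) for k = 0,...,8. Row orthogonality: sum_m chi_k(m) conj(chi_l(m)) = 9 * [k = l].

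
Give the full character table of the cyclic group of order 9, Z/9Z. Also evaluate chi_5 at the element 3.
Character table of Z/9Z (irreps indexed chi_0,...,chi_8 with chi_k(m) = zeta_9^(k*m), zeta_9 = exp(2*pi*i/9)):
  irrep \ class  {0} (size 1)  {1} (size 1)    {2} (size 1)    {3} (size 1)    {4} (size 1)    {5} (size 1)    {6} (size 1)    {7} (size 1)    {8} (size 1)  
  chi_0          1             1               1               1               1               1               1               1               1             
  chi_1          1             exp(2*I*pi/9)   exp(4*I*pi/9)   exp(2*I*pi/3)   exp(8*I*pi/9)   exp(-8*I*pi/9)  exp(-2*I*pi/3)  exp(-4*I*pi/9)  exp(-2*I*pi/9)
  chi_2          1             exp(4*I*pi/9)   exp(8*I*pi/9)   exp(-2*I*pi/3)  exp(-2*I*pi/9)  exp(2*I*pi/9)   exp(2*I*pi/3)   exp(-8*I*pi/9)  exp(-4*I*pi/9)
  chi_3          1             exp(2*I*pi/3)   exp(-2*I*pi/3)  1               exp(2*I*pi/3)   exp(-2*I*pi/3)  1               exp(2*I*pi/3)   exp(-2*I*pi/3)
  chi_4          1             exp(8*I*pi/9)   exp(-2*I*pi/9)  exp(2*I*pi/3)   exp(-4*I*pi/9)  exp(4*I*pi/9)   exp(-2*I*pi/3)  exp(2*I*pi/9)   exp(-8*I*pi/9)
  chi_5          1             exp(-8*I*pi/9)  exp(2*I*pi/9)   exp(-2*I*pi/3)  exp(4*I*pi/9)   exp(-4*I*pi/9)  exp(2*I*pi/3)   exp(-2*I*pi/9)  exp(8*I*pi/9) 
  chi_6          1             exp(-2*I*pi/3)  exp(2*I*pi/3)   1               exp(-2*I*pi/3)  exp(2*I*pi/3)   1               exp(-2*I*pi/3)  exp(2*I*pi/3) 
  chi_7          1             exp(-4*I*pi/9)  exp(-8*I*pi/9)  exp(2*I*pi/3)   exp(2*I*pi/9)   exp(-2*I*pi/9)  exp(-2*I*pi/3)  exp(8*I*pi/9)   exp(4*I*pi/9) 
  chi_8          1             exp(-2*I*pi/9)  exp(-4*I*pi/9)  exp(-2*I*pi/3)  exp(-8*I*pi/9)  exp(8*I*pi/9)   exp(2*I*pi/3)   exp(4*I*pi/9)   exp(2*I*pi/9) 

Spot check: chi_5(3) = zeta_9^(5*3) = zeta_9^15 = exp(-2*I*pi/3).

Derivation: Z/9Z is abelian, so all 9 irreducible complex representations are 1-dimensional. They are given by chi_k(m) = zeta_9^(k*m) for k = 0,...,8. Row orthogonality: sum_m chi_k(m) conj(chi_l(m)) = 9 * [k = l].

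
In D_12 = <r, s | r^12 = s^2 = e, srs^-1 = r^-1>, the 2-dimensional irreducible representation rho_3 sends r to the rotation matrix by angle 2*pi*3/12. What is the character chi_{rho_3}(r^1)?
chi_{rho_3}(r^1) = 2*cos(2*pi*3*1/12) = 0

Derivation: rho_3(r^1) is rotation by angle 2*pi*3*1/12, whose trace is 2*cos(2*pi*3*1/12) = 0.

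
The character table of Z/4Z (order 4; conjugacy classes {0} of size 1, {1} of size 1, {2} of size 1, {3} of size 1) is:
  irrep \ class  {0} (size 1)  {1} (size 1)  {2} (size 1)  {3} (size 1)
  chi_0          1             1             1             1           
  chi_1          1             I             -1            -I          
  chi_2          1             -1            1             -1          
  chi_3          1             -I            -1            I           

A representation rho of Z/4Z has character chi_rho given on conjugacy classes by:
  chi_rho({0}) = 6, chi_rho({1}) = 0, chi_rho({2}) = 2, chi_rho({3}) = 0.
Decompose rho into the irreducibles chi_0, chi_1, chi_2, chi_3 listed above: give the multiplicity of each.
Multiplicities: chi_0: 2, chi_1: 1, chi_2: 2, chi_3: 1.

Solution. Use <chi_rho, chi> = (1/|G|) sum_C |C| * chi_rho(C) * conj(chi(C)) with |G| = 4 for each irreducible chi in the table:
  <chi_rho, chi_0> = (1/4)[1*(6)*conj(1) + 1*(0)*conj(1) + 1*(2)*conj(1) + 1*(0)*conj(1)]
      = (1/4)[(6) + (0) + (2) + (0)] = 8/4 = 2
  <chi_rho, chi_1> = (1/4)[1*(6)*conj(1) + 1*(0)*conj(I) + 1*(2)*conj(-1) + 1*(0)*conj(-I)]
      = (1/4)[(6) + (0) + (-2) + (0)] = 4/4 = 1
  <chi_rho, chi_2> = (1/4)[1*(6)*conj(1) + 1*(0)*conj(-1) + 1*(2)*conj(1) + 1*(0)*conj(-1)]
      = (1/4)[(6) + (0) + (2) + (0)] = 8/4 = 2
  <chi_rho, chi_3> = (1/4)[1*(6)*conj(1) + 1*(0)*conj(-I) + 1*(2)*conj(-1) + 1*(0)*conj(I)]
      = (1/4)[(6) + (0) + (-2) + (0)] = 4/4 = 1
(Exp terms are combined using exp(i*s)*conj(exp(i*t)) = exp(i*(s-t)), and sums of them are collapsed using the identity that for every m > 1 the m distinct m-th roots of unity sum to 0, e.g. 1 + exp(2*I*pi/3) + exp(-2*I*pi/3) = 0.)
Dimension check: dim(rho) = sum (mult * dim) = 2*1 + 1*1 + 2*1 + 1*1 = 6 = chi_rho(e) = 6.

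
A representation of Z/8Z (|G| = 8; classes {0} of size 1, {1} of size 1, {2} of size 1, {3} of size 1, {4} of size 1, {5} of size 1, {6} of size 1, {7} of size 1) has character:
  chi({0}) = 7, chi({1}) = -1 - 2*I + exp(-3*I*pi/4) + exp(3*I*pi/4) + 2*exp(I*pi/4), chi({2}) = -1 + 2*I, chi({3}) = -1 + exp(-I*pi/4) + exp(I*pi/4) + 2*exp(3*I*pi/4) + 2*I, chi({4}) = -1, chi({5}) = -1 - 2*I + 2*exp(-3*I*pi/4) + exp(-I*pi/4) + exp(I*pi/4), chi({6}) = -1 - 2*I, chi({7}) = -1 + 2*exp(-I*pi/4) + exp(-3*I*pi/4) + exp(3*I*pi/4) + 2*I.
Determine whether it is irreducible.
Not irreducible (reducible): <chi, chi> = 11 > 1.

Reasoning: <chi, chi> = (1/|G|) sum_C |C| * |chi(C)|^2 = (1/8)[1*|7|^2 + 1*|-1 - 2*I + exp(-3*I*pi/4) + exp(3*I*pi/4) + 2*exp(I*pi/4)|^2 + 1*|-1 + 2*I|^2 + 1*|-1 + exp(-I*pi/4) + exp(I*pi/4) + 2*exp(3*I*pi/4) + 2*I|^2 + 1*|-1|^2 + 1*|-1 - 2*I + 2*exp(-3*I*pi/4) + exp(-I*pi/4) + exp(I*pi/4)|^2 + 1*|-1 - 2*I|^2 + 1*|-1 + 2*exp(-I*pi/4) + exp(-3*I*pi/4) + exp(3*I*pi/4) + 2*I|^2]
  = (1/8)[(49) + (7 - 6*exp(I*pi/4) - 2*exp(-I*pi/4) + 2*exp(3*I*pi/4) - 2*exp(-3*I*pi/4)) + (5) + (7 - 2*exp(I*pi/4) - 2*exp(3*I*pi/4) + 2*exp(-I*pi/4) - 6*exp(-3*I*pi/4)) + (1) + (7 - 2*exp(I*pi/4) - 2*exp(3*I*pi/4) + 2*exp(-I*pi/4) - 6*exp(-3*I*pi/4)) + (5) + (7 - 6*exp(I*pi/4) - 2*exp(-I*pi/4) + 2*exp(3*I*pi/4) - 2*exp(-3*I*pi/4))] = 88/8 = 11.
(Exp terms are combined using exp(i*s)*conj(exp(i*t)) = exp(i*(s-t)), and sums of them are collapsed using the identity that for every m > 1 the m distinct m-th roots of unity sum to 0, e.g. 1 + exp(2*I*pi/3) + exp(-2*I*pi/3) = 0.)
A character is irreducible iff <chi, chi> = 1, so this representation is reducible.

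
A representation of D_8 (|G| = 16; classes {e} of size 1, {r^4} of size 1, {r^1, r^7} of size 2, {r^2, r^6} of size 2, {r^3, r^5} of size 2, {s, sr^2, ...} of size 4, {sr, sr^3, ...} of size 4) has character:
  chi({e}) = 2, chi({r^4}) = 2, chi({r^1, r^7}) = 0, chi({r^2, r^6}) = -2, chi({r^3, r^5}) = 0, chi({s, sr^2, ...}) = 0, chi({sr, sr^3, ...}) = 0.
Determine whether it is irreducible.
Irreducible: <chi, chi> = 1.

Explanation: <chi, chi> = (1/|G|) sum_C |C| * |chi(C)|^2 = (1/16)[1*|2|^2 + 1*|2|^2 + 2*|0|^2 + 2*|-2|^2 + 2*|0|^2 + 4*|0|^2 + 4*|0|^2]
  = (1/16)[(4) + (4) + (0) + (8) + (0) + (0) + (0)] = 16/16 = 1.
A character is irreducible iff <chi, chi> = 1, so this representation is irreducible.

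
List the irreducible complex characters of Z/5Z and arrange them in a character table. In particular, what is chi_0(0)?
Character table of Z/5Z (irreps indexed chi_0,...,chi_4 with chi_k(m) = zeta_5^(k*m), zeta_5 = exp(2*pi*i/5)):
  irrep \ class  {0} (size 1)  {1} (size 1)    {2} (size 1)    {3} (size 1)    {4} (size 1)  
  chi_0          1             1               1               1               1             
  chi_1          1             exp(2*I*pi/5)   exp(4*I*pi/5)   exp(-4*I*pi/5)  exp(-2*I*pi/5)
  chi_2          1             exp(4*I*pi/5)   exp(-2*I*pi/5)  exp(2*I*pi/5)   exp(-4*I*pi/5)
  chi_3          1             exp(-4*I*pi/5)  exp(2*I*pi/5)   exp(-2*I*pi/5)  exp(4*I*pi/5) 
  chi_4          1             exp(-2*I*pi/5)  exp(-4*I*pi/5)  exp(4*I*pi/5)   exp(2*I*pi/5) 

Spot check: chi_0(0) = zeta_5^(0*0) = zeta_5^0 = 1.

Details: Z/5Z is abelian, so all 5 irreducible complex representations are 1-dimensional. They are given by chi_k(m) = zeta_5^(k*m) for k = 0,...,4. Row orthogonality: sum_m chi_k(m) conj(chi_l(m)) = 5 * [k = l].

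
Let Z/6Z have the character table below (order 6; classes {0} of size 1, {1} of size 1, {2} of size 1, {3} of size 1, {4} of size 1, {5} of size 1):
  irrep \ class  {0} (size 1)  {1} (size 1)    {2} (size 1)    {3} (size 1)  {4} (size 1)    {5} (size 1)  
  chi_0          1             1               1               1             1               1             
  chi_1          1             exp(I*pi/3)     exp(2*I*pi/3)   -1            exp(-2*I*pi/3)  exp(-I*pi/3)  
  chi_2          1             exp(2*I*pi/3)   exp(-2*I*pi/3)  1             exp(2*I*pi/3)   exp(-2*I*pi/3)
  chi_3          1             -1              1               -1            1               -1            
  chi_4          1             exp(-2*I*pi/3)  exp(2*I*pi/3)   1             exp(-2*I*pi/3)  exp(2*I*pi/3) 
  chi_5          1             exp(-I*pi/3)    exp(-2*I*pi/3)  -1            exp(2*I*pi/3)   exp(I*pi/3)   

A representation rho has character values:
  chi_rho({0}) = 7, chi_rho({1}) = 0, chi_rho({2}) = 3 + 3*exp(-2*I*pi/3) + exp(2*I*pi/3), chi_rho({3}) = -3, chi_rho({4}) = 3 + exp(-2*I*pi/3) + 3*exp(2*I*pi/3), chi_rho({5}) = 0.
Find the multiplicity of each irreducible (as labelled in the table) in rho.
Multiplicities: chi_0: 1, chi_1: 1, chi_2: 1, chi_3: 2, chi_4: 0, chi_5: 2.

Argument: Use <chi_rho, chi> = (1/|G|) sum_C |C| * chi_rho(C) * conj(chi(C)) with |G| = 6 for each irreducible chi in the table:
  <chi_rho, chi_0> = (1/6)[1*(7)*conj(1) + 1*(0)*conj(1) + 1*(3 + 3*exp(-2*I*pi/3) + exp(2*I*pi/3))*conj(1) + 1*(-3)*conj(1) + 1*(3 + exp(-2*I*pi/3) + 3*exp(2*I*pi/3))*conj(1) + 1*(0)*conj(1)]
      = (1/6)[(7) + (0) + (3 + 3*exp(-2*I*pi/3) + exp(2*I*pi/3)) + (-3) + (3 + exp(-2*I*pi/3) + 3*exp(2*I*pi/3)) + (0)] = 6/6 = 1
  <chi_rho, chi_1> = (1/6)[1*(7)*conj(1) + 1*(0)*conj(exp(I*pi/3)) + 1*(3 + 3*exp(-2*I*pi/3) + exp(2*I*pi/3))*conj(exp(2*I*pi/3)) + 1*(-3)*conj(-1) + 1*(3 + exp(-2*I*pi/3) + 3*exp(2*I*pi/3))*conj(exp(-2*I*pi/3)) + 1*(0)*conj(exp(-I*pi/3))]
      = (1/6)[(7) + (0) + (-2) + (3) + (-2) + (0)] = 6/6 = 1
  <chi_rho, chi_2> = (1/6)[1*(7)*conj(1) + 1*(0)*conj(exp(2*I*pi/3)) + 1*(3 + 3*exp(-2*I*pi/3) + exp(2*I*pi/3))*conj(exp(-2*I*pi/3)) + 1*(-3)*conj(1) + 1*(3 + exp(-2*I*pi/3) + 3*exp(2*I*pi/3))*conj(exp(2*I*pi/3)) + 1*(0)*conj(exp(-2*I*pi/3))]
      = (1/6)[(7) + (0) + (3 + exp(-2*I*pi/3) + 3*exp(2*I*pi/3)) + (-3) + (3 + 3*exp(-2*I*pi/3) + exp(2*I*pi/3)) + (0)] = 6/6 = 1
  <chi_rho, chi_3> = (1/6)[1*(7)*conj(1) + 1*(0)*conj(-1) + 1*(3 + 3*exp(-2*I*pi/3) + exp(2*I*pi/3))*conj(1) + 1*(-3)*conj(-1) + 1*(3 + exp(-2*I*pi/3) + 3*exp(2*I*pi/3))*conj(1) + 1*(0)*conj(-1)]
      = (1/6)[(7) + (0) + (3 + 3*exp(-2*I*pi/3) + exp(2*I*pi/3)) + (3) + (3 + exp(-2*I*pi/3) + 3*exp(2*I*pi/3)) + (0)] = 12/6 = 2
  <chi_rho, chi_4> = (1/6)[1*(7)*conj(1) + 1*(0)*conj(exp(-2*I*pi/3)) + 1*(3 + 3*exp(-2*I*pi/3) + exp(2*I*pi/3))*conj(exp(2*I*pi/3)) + 1*(-3)*conj(1) + 1*(3 + exp(-2*I*pi/3) + 3*exp(2*I*pi/3))*conj(exp(-2*I*pi/3)) + 1*(0)*conj(exp(2*I*pi/3))]
      = (1/6)[(7) + (0) + (-2) + (-3) + (-2) + (0)] = 0/6 = 0
  <chi_rho, chi_5> = (1/6)[1*(7)*conj(1) + 1*(0)*conj(exp(-I*pi/3)) + 1*(3 + 3*exp(-2*I*pi/3) + exp(2*I*pi/3))*conj(exp(-2*I*pi/3)) + 1*(-3)*conj(-1) + 1*(3 + exp(-2*I*pi/3) + 3*exp(2*I*pi/3))*conj(exp(2*I*pi/3)) + 1*(0)*conj(exp(I*pi/3))]
      = (1/6)[(7) + (0) + (3 + exp(-2*I*pi/3) + 3*exp(2*I*pi/3)) + (3) + (3 + 3*exp(-2*I*pi/3) + exp(2*I*pi/3)) + (0)] = 12/6 = 2
(Exp terms are combined using exp(i*s)*conj(exp(i*t)) = exp(i*(s-t)), and sums of them are collapsed using the identity that for every m > 1 the m distinct m-th roots of unity sum to 0, e.g. 1 + exp(2*I*pi/3) + exp(-2*I*pi/3) = 0.)
Dimension check: dim(rho) = sum (mult * dim) = 1*1 + 1*1 + 1*1 + 2*1 + 0*1 + 2*1 = 7 = chi_rho(e) = 7.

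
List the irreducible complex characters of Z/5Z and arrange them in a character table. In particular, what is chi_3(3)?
Character table of Z/5Z (irreps indexed chi_0,...,chi_4 with chi_k(m) = zeta_5^(k*m), zeta_5 = exp(2*pi*i/5)):
  irrep \ class  {0} (size 1)  {1} (size 1)    {2} (size 1)    {3} (size 1)    {4} (size 1)  
  chi_0          1             1               1               1               1             
  chi_1          1             exp(2*I*pi/5)   exp(4*I*pi/5)   exp(-4*I*pi/5)  exp(-2*I*pi/5)
  chi_2          1             exp(4*I*pi/5)   exp(-2*I*pi/5)  exp(2*I*pi/5)   exp(-4*I*pi/5)
  chi_3          1             exp(-4*I*pi/5)  exp(2*I*pi/5)   exp(-2*I*pi/5)  exp(4*I*pi/5) 
  chi_4          1             exp(-2*I*pi/5)  exp(-4*I*pi/5)  exp(4*I*pi/5)   exp(2*I*pi/5) 

Spot check: chi_3(3) = zeta_5^(3*3) = zeta_5^9 = exp(-2*I*pi/5).

Reasoning: Z/5Z is abelian, so all 5 irreducible complex representations are 1-dimensional. They are given by chi_k(m) = zeta_5^(k*m) for k = 0,...,4. Row orthogonality: sum_m chi_k(m) conj(chi_l(m)) = 5 * [k = l].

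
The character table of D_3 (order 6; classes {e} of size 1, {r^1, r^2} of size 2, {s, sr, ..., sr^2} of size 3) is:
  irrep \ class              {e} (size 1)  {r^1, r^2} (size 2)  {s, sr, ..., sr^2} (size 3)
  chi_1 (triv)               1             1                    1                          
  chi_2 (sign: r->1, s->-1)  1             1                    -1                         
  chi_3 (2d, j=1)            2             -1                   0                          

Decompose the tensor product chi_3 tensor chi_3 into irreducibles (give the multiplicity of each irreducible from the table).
chi_3 tensor chi_3 = chi_1 + chi_2 + chi_3 (all other irreducibles have multiplicity 0).

Derivation: The character of a tensor product is the pointwise product (chi_3 * chi_3)(C) = chi_3(C) * chi_3(C):
  {e}: (2)*(2), {r^1, r^2}: (-1)*(-1), {s, sr, ..., sr^2}: (0)*(0)
so (chi_3 * chi_3) takes values
  {e} -> 4, {r^1, r^2} -> 1, {s, sr, ..., sr^2} -> 0.
Now take the inner product of this character with each irreducible chi from the table, <chi_3*chi_3, chi> = (1/6) sum_C |C| (chi_3*chi_3)(C) conj(chi(C)):
  <chi_3*chi_3, chi_1> = (1/6)[1*(4)*conj(1) + 2*(1)*conj(1) + 3*(0)*conj(1)]
      = (1/6)[(4) + (2) + (0)] = 6/6 = 1
  <chi_3*chi_3, chi_2> = (1/6)[1*(4)*conj(1) + 2*(1)*conj(1) + 3*(0)*conj(-1)]
      = (1/6)[(4) + (2) + (0)] = 6/6 = 1
  <chi_3*chi_3, chi_3> = (1/6)[1*(4)*conj(2) + 2*(1)*conj(-1) + 3*(0)*conj(0)]
      = (1/6)[(8) + (-2) + (0)] = 6/6 = 1
Hence the multiplicities are chi_1: 1, chi_2: 1, chi_3: 1. Dimension check: dim(chi_3)*dim(chi_3) = 2*2 = 4 and sum (mult * dim) = 1*1 + 1*1 + 1*2 = 4.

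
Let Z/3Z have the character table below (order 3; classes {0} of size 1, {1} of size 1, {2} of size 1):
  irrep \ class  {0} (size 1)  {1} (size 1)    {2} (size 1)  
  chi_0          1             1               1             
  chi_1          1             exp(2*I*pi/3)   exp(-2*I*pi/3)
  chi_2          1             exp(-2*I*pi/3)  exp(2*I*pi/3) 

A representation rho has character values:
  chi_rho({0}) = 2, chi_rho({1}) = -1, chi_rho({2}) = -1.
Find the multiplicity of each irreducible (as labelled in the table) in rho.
Multiplicities: chi_0: 0, chi_1: 1, chi_2: 1.

Derivation: Use <chi_rho, chi> = (1/|G|) sum_C |C| * chi_rho(C) * conj(chi(C)) with |G| = 3 for each irreducible chi in the table:
  <chi_rho, chi_0> = (1/3)[1*(2)*conj(1) + 1*(-1)*conj(1) + 1*(-1)*conj(1)]
      = (1/3)[(2) + (-1) + (-1)] = 0/3 = 0
  <chi_rho, chi_1> = (1/3)[1*(2)*conj(1) + 1*(-1)*conj(exp(2*I*pi/3)) + 1*(-1)*conj(exp(-2*I*pi/3))]
      = (1/3)[(2) + (1 + exp(2*I*pi/3)) + (1 + exp(-2*I*pi/3))] = 3/3 = 1
  <chi_rho, chi_2> = (1/3)[1*(2)*conj(1) + 1*(-1)*conj(exp(-2*I*pi/3)) + 1*(-1)*conj(exp(2*I*pi/3))]
      = (1/3)[(2) + (1 + exp(-2*I*pi/3)) + (1 + exp(2*I*pi/3))] = 3/3 = 1
(Exp terms are combined using exp(i*s)*conj(exp(i*t)) = exp(i*(s-t)), and sums of them are collapsed using the identity that for every m > 1 the m distinct m-th roots of unity sum to 0, e.g. 1 + exp(2*I*pi/3) + exp(-2*I*pi/3) = 0.)
Dimension check: dim(rho) = sum (mult * dim) = 0*1 + 1*1 + 1*1 = 2 = chi_rho(e) = 2.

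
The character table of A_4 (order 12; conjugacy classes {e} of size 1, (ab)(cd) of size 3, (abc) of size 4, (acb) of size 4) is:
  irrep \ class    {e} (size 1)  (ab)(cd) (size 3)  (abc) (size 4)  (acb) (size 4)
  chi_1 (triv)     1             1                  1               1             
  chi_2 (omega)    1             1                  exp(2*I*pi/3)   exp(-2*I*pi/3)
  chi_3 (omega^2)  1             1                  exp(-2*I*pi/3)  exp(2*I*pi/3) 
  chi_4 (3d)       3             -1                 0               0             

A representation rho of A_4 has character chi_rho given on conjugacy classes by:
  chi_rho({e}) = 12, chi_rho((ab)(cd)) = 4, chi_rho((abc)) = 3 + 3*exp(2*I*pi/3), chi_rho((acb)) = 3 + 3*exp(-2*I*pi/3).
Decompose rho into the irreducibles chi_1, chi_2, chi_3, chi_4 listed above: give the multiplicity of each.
Multiplicities: chi_1: 3, chi_2: 3, chi_3: 0, chi_4: 2.

Reasoning: Use <chi_rho, chi> = (1/|G|) sum_C |C| * chi_rho(C) * conj(chi(C)) with |G| = 12 for each irreducible chi in the table:
  <chi_rho, chi_1> = (1/12)[1*(12)*conj(1) + 3*(4)*conj(1) + 4*(3 + 3*exp(2*I*pi/3))*conj(1) + 4*(3 + 3*exp(-2*I*pi/3))*conj(1)]
      = (1/12)[(12) + (12) + (12 + 12*exp(2*I*pi/3)) + (12 + 12*exp(-2*I*pi/3))] = 36/12 = 3
  <chi_rho, chi_2> = (1/12)[1*(12)*conj(1) + 3*(4)*conj(1) + 4*(3 + 3*exp(2*I*pi/3))*conj(exp(2*I*pi/3)) + 4*(3 + 3*exp(-2*I*pi/3))*conj(exp(-2*I*pi/3))]
      = (1/12)[(12) + (12) + (12 + 12*exp(-2*I*pi/3)) + (12 + 12*exp(2*I*pi/3))] = 36/12 = 3
  <chi_rho, chi_3> = (1/12)[1*(12)*conj(1) + 3*(4)*conj(1) + 4*(3 + 3*exp(2*I*pi/3))*conj(exp(-2*I*pi/3)) + 4*(3 + 3*exp(-2*I*pi/3))*conj(exp(2*I*pi/3))]
      = (1/12)[(12) + (12) + (-12) + (-12)] = 0/12 = 0
  <chi_rho, chi_4> = (1/12)[1*(12)*conj(3) + 3*(4)*conj(-1) + 4*(3 + 3*exp(2*I*pi/3))*conj(0) + 4*(3 + 3*exp(-2*I*pi/3))*conj(0)]
      = (1/12)[(36) + (-12) + (0) + (0)] = 24/12 = 2
(Exp terms are combined using exp(i*s)*conj(exp(i*t)) = exp(i*(s-t)), and sums of them are collapsed using the identity that for every m > 1 the m distinct m-th roots of unity sum to 0, e.g. 1 + exp(2*I*pi/3) + exp(-2*I*pi/3) = 0.)
Dimension check: dim(rho) = sum (mult * dim) = 3*1 + 3*1 + 0*1 + 2*3 = 12 = chi_rho(e) = 12.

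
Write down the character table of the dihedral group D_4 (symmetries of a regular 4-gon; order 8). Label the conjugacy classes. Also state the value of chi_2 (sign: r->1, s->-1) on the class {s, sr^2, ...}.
Conjugacy classes: {e} of size 1, {r^2} of size 1, {r^1, r^3} of size 2, {s, sr^2, ...} of size 2, {sr, sr^3, ...} of size 2.
Character table:
  irrep \ class              {e} (size 1)  {r^2} (size 1)  {r^1, r^3} (size 2)  {s, sr^2, ...} (size 2)  {sr, sr^3, ...} (size 2)
  chi_1 (triv)               1             1               1                    1                        1                       
  chi_2 (sign: r->1, s->-1)  1             1               1                    -1                       -1                      
  chi_3 (r->-1, s->1)        1             1               -1                   1                        -1                      
  chi_4 (r->-1, s->-1)       1             1               -1                   -1                       1                       
  chi_5 (2d, j=1)            2             -2              0                    0                        0                       

Spot check: chi_2 (sign: r->1, s->-1) on {s, sr^2, ...} = -1.

Proof sketch: D_4 has order 2*4 = 8 with 5 conjugacy classes, hence 5 irreducibles. Sum of squared dims 1 + 1 + 1 + 1 + 4 = 8 = |G|. Linear characters come from the abelianisation; the 2-dimensional irreps have character r^k -> 2*cos(2*pi*j*k/4), reflections -> 0.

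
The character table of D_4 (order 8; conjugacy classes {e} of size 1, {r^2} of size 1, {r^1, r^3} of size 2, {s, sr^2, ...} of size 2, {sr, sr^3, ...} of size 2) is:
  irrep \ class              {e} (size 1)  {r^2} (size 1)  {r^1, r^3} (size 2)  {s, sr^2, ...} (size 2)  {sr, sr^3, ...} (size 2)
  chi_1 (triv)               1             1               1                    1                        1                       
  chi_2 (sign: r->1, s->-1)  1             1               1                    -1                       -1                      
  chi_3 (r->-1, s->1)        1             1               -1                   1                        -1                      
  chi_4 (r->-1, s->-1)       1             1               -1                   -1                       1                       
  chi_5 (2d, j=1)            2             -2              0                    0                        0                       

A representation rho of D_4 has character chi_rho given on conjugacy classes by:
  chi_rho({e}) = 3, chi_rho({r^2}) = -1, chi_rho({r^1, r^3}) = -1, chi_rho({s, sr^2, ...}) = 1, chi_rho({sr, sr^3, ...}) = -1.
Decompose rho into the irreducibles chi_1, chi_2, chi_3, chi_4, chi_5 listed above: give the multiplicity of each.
Multiplicities: chi_1: 0, chi_2: 0, chi_3: 1, chi_4: 0, chi_5: 1.

Reasoning: Use <chi_rho, chi> = (1/|G|) sum_C |C| * chi_rho(C) * conj(chi(C)) with |G| = 8 for each irreducible chi in the table:
  <chi_rho, chi_1> = (1/8)[1*(3)*conj(1) + 1*(-1)*conj(1) + 2*(-1)*conj(1) + 2*(1)*conj(1) + 2*(-1)*conj(1)]
      = (1/8)[(3) + (-1) + (-2) + (2) + (-2)] = 0/8 = 0
  <chi_rho, chi_2> = (1/8)[1*(3)*conj(1) + 1*(-1)*conj(1) + 2*(-1)*conj(1) + 2*(1)*conj(-1) + 2*(-1)*conj(-1)]
      = (1/8)[(3) + (-1) + (-2) + (-2) + (2)] = 0/8 = 0
  <chi_rho, chi_3> = (1/8)[1*(3)*conj(1) + 1*(-1)*conj(1) + 2*(-1)*conj(-1) + 2*(1)*conj(1) + 2*(-1)*conj(-1)]
      = (1/8)[(3) + (-1) + (2) + (2) + (2)] = 8/8 = 1
  <chi_rho, chi_4> = (1/8)[1*(3)*conj(1) + 1*(-1)*conj(1) + 2*(-1)*conj(-1) + 2*(1)*conj(-1) + 2*(-1)*conj(1)]
      = (1/8)[(3) + (-1) + (2) + (-2) + (-2)] = 0/8 = 0
  <chi_rho, chi_5> = (1/8)[1*(3)*conj(2) + 1*(-1)*conj(-2) + 2*(-1)*conj(0) + 2*(1)*conj(0) + 2*(-1)*conj(0)]
      = (1/8)[(6) + (2) + (0) + (0) + (0)] = 8/8 = 1
Dimension check: dim(rho) = sum (mult * dim) = 0*1 + 0*1 + 1*1 + 0*1 + 1*2 = 3 = chi_rho(e) = 3.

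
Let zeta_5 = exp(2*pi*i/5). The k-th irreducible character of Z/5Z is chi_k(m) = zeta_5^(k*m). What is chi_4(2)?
chi_4(2) = zeta_5^8 = exp(-4*I*pi/5)

Explanation: chi_4(2) = zeta_5^(4*2) = zeta_5^8. Since zeta_5^5 = 1, this equals zeta_5^3 = exp(2*pi*i*3/5) = exp(-4*I*pi/5).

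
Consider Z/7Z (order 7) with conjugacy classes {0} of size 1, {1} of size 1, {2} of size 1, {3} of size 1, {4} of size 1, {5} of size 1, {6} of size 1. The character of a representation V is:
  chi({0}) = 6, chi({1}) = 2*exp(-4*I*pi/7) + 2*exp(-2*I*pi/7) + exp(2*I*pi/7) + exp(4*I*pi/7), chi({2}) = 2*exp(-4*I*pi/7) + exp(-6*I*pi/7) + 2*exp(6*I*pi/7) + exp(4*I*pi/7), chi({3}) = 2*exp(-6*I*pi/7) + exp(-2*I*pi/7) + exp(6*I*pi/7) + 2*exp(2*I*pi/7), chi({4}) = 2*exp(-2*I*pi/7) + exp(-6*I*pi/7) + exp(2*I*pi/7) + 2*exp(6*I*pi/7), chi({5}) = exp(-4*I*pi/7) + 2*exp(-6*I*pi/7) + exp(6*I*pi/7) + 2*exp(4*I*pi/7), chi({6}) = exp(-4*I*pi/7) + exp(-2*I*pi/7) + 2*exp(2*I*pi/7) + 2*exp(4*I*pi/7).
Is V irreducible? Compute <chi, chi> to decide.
Not irreducible (reducible): <chi, chi> = 10 > 1.

Details: <chi, chi> = (1/|G|) sum_C |C| * |chi(C)|^2 = (1/7)[1*|6|^2 + 1*|2*exp(-4*I*pi/7) + 2*exp(-2*I*pi/7) + exp(2*I*pi/7) + exp(4*I*pi/7)|^2 + 1*|2*exp(-4*I*pi/7) + exp(-6*I*pi/7) + 2*exp(6*I*pi/7) + exp(4*I*pi/7)|^2 + 1*|2*exp(-6*I*pi/7) + exp(-2*I*pi/7) + exp(6*I*pi/7) + 2*exp(2*I*pi/7)|^2 + 1*|2*exp(-2*I*pi/7) + exp(-6*I*pi/7) + exp(2*I*pi/7) + 2*exp(6*I*pi/7)|^2 + 1*|exp(-4*I*pi/7) + 2*exp(-6*I*pi/7) + exp(6*I*pi/7) + 2*exp(4*I*pi/7)|^2 + 1*|exp(-4*I*pi/7) + exp(-2*I*pi/7) + 2*exp(2*I*pi/7) + 2*exp(4*I*pi/7)|^2]
  = (1/7)[(36) + (10 + 5*exp(-2*I*pi/7) + 6*exp(-6*I*pi/7) + 2*exp(-4*I*pi/7) + 2*exp(4*I*pi/7) + 6*exp(6*I*pi/7) + 5*exp(2*I*pi/7)) + (10 + 5*exp(-4*I*pi/7) + 6*exp(-2*I*pi/7) + 2*exp(-6*I*pi/7) + 2*exp(6*I*pi/7) + 6*exp(2*I*pi/7) + 5*exp(4*I*pi/7)) + (10 + 6*exp(-4*I*pi/7) + 5*exp(-6*I*pi/7) + 2*exp(-2*I*pi/7) + 2*exp(2*I*pi/7) + 5*exp(6*I*pi/7) + 6*exp(4*I*pi/7)) + (10 + 6*exp(-4*I*pi/7) + 5*exp(-6*I*pi/7) + 2*exp(-2*I*pi/7) + 2*exp(2*I*pi/7) + 5*exp(6*I*pi/7) + 6*exp(4*I*pi/7)) + (10 + 5*exp(-4*I*pi/7) + 6*exp(-2*I*pi/7) + 2*exp(-6*I*pi/7) + 2*exp(6*I*pi/7) + 6*exp(2*I*pi/7) + 5*exp(4*I*pi/7)) + (10 + 5*exp(-2*I*pi/7) + 6*exp(-6*I*pi/7) + 2*exp(-4*I*pi/7) + 2*exp(4*I*pi/7) + 6*exp(6*I*pi/7) + 5*exp(2*I*pi/7))] = 70/7 = 10.
(Exp terms are combined using exp(i*s)*conj(exp(i*t)) = exp(i*(s-t)), and sums of them are collapsed using the identity that for every m > 1 the m distinct m-th roots of unity sum to 0, e.g. 1 + exp(2*I*pi/3) + exp(-2*I*pi/3) = 0.)
A character is irreducible iff <chi, chi> = 1, so this representation is reducible.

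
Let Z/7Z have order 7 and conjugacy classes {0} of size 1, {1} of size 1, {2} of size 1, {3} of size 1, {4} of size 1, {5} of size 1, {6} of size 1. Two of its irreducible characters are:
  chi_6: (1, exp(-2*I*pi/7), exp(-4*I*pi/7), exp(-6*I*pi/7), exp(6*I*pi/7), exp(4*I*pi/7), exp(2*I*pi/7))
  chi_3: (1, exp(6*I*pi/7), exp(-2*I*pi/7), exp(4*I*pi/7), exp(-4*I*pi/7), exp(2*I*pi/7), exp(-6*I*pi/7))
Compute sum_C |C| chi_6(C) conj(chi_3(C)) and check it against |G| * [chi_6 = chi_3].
Sum = 0; so <chi_6, chi_3> = 0 (distinct irreducibles are orthogonal).

Reasoning: Compute term by term over conjugacy classes (|C| * chi_6(C) * conj(chi_3(C))):
  1*(1)*conj(1) + 1*(exp(-2*I*pi/7))*conj(exp(6*I*pi/7)) + 1*(exp(-4*I*pi/7))*conj(exp(-2*I*pi/7)) + 1*(exp(-6*I*pi/7))*conj(exp(4*I*pi/7)) + 1*(exp(6*I*pi/7))*conj(exp(-4*I*pi/7)) + 1*(exp(4*I*pi/7))*conj(exp(2*I*pi/7)) + 1*(exp(2*I*pi/7))*conj(exp(-6*I*pi/7))
  = (1) + (exp(6*I*pi/7)) + (exp(-2*I*pi/7)) + (exp(4*I*pi/7)) + (exp(-4*I*pi/7)) + (exp(2*I*pi/7)) + (exp(-6*I*pi/7))
  = 0.
(Exp terms are combined using exp(i*s)*conj(exp(i*t)) = exp(i*(s-t)), and sums of them are collapsed using the identity that for every m > 1 the m distinct m-th roots of unity sum to 0, e.g. 1 + exp(2*I*pi/3) + exp(-2*I*pi/3) = 0.)
Dividing by |G| = 7 gives 0/7 = 0, matching the row-orthogonality relation <chi_6, chi_3> = [chi_6 = chi_3].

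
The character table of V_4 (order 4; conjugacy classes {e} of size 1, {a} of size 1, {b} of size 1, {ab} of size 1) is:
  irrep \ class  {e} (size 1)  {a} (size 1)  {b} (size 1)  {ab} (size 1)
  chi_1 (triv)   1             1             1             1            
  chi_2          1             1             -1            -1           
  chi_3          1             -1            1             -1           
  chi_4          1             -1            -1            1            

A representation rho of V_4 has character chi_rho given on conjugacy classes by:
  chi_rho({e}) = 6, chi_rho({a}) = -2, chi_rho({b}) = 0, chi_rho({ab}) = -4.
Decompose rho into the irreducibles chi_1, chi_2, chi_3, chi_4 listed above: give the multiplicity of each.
Multiplicities: chi_1: 0, chi_2: 2, chi_3: 3, chi_4: 1.

Explanation: Use <chi_rho, chi> = (1/|G|) sum_C |C| * chi_rho(C) * conj(chi(C)) with |G| = 4 for each irreducible chi in the table:
  <chi_rho, chi_1> = (1/4)[1*(6)*conj(1) + 1*(-2)*conj(1) + 1*(0)*conj(1) + 1*(-4)*conj(1)]
      = (1/4)[(6) + (-2) + (0) + (-4)] = 0/4 = 0
  <chi_rho, chi_2> = (1/4)[1*(6)*conj(1) + 1*(-2)*conj(1) + 1*(0)*conj(-1) + 1*(-4)*conj(-1)]
      = (1/4)[(6) + (-2) + (0) + (4)] = 8/4 = 2
  <chi_rho, chi_3> = (1/4)[1*(6)*conj(1) + 1*(-2)*conj(-1) + 1*(0)*conj(1) + 1*(-4)*conj(-1)]
      = (1/4)[(6) + (2) + (0) + (4)] = 12/4 = 3
  <chi_rho, chi_4> = (1/4)[1*(6)*conj(1) + 1*(-2)*conj(-1) + 1*(0)*conj(-1) + 1*(-4)*conj(1)]
      = (1/4)[(6) + (2) + (0) + (-4)] = 4/4 = 1
Dimension check: dim(rho) = sum (mult * dim) = 0*1 + 2*1 + 3*1 + 1*1 = 6 = chi_rho(e) = 6.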